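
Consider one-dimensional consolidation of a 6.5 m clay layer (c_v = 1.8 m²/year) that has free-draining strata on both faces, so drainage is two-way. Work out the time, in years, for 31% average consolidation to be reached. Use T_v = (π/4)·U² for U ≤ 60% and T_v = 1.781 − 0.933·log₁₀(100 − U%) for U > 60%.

Drainage path length: H_d = H/2 = 3.25 m (double drainage).
U ≤ 60%: T_v = (π/4)·U² = (π/4)×0.31² = 0.075477.
t = T_v·H_d²/c_v = 0.075477×3.25²/1.8 = 0.4429 years.

t ≈ 0.443 years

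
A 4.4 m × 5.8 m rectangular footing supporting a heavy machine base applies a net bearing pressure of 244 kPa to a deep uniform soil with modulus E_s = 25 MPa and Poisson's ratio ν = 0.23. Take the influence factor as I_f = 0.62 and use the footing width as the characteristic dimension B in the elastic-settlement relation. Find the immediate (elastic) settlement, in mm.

S_e ≈ 25.2 mm

Immediate (elastic) settlement: S_e = q·B·(1−ν²)/E_s · I_f.
E_s = 25 MPa = 25000 kPa.
S_e = 244 × 4.4 × (1 − 0.23²) / 25000 × 0.62
    = 244 × 4.4 × 0.9471 / 25000 × 0.62
    = 0.02522 m = 25.22 mm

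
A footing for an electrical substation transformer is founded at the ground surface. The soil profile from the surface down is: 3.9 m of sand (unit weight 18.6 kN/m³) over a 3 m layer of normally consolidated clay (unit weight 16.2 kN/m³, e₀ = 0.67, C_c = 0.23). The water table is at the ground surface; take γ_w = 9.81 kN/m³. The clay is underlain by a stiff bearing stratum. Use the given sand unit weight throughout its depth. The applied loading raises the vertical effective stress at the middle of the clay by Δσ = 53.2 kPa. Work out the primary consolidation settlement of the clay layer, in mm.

Mid-depth of clay below the ground surface: z = 3.9 + 3/2 = 5.4 m.
Total vertical stress at mid-clay: σ_v = 18.6×3.9 + 16.2×1.5 = 96.84 kPa.
Pore pressure: u = 9.81×(5.4 − 0) = 52.974 kPa.
Initial effective stress: σ'_0 = σ_v − u = 96.84 − 52.974 = 43.866 kPa.
Final effective stress: σ'_f = σ'_0 + Δσ = 43.866 + 53.2 = 97.066 kPa.
Normally consolidated clay, so the full stress increment lies on the virgin compression line:
S_c = C_c·H/(1+e₀)·log₁₀(σ'_f/σ'_0) = 0.23×3/(1+0.67)×log₁₀(97.066/43.866)
    = 0.41317 × 0.34494 = 0.1425 m

S_c ≈ 143 mm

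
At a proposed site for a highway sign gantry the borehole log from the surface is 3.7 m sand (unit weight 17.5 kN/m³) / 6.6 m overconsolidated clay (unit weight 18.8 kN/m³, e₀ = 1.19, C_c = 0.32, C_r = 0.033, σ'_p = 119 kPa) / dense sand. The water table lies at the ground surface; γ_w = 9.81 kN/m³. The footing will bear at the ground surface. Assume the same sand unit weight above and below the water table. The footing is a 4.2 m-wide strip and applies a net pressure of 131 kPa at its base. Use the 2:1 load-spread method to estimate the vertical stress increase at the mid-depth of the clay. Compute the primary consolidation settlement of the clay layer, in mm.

Mid-depth of clay below the ground surface: z = 3.7 + 6.6/2 = 7 m.
Total vertical stress at mid-clay: σ_v = 17.5×3.7 + 18.8×3.3 = 126.79 kPa.
Pore pressure: u = 9.81×(7 − 0) = 68.67 kPa.
Initial effective stress: σ'_0 = σ_v − u = 126.79 − 68.67 = 58.12 kPa.
Stress increase at mid-clay by the 2:1 spreading method:
Δσ = qB/(B+z) = 131×4.2/(4.2+7) = 49.125 kPa
Final effective stress: σ'_f = 58.12 + 49.125 = 107.25 kPa.
σ'_f = 107.25 ≤ σ'_p = 119 kPa, so the clay remains overconsolidated and only the recompression index applies:
S_c = C_r·H/(1+e₀)·log₁₀(σ'_f/σ'_0) = 0.033×6.6/2.19×log₁₀(107.25/58.12)
    = 0.099452 × 0.26607 = 0.02646 m

S_c ≈ 26.5 mm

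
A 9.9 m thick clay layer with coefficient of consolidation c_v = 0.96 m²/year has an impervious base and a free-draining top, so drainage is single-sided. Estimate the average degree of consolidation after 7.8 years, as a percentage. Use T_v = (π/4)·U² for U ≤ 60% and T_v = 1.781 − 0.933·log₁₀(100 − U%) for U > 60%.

Drainage path length: H_d = H = 9.9 m (single drainage).
T_v = c_v·t/H_d² = 0.96×7.8/9.9² = 0.0764.
T_v = 0.0764 corresponds to the U ≤ 60% branch:
U = √(4T_v/π) = 0.3119

U ≈ 31.2 %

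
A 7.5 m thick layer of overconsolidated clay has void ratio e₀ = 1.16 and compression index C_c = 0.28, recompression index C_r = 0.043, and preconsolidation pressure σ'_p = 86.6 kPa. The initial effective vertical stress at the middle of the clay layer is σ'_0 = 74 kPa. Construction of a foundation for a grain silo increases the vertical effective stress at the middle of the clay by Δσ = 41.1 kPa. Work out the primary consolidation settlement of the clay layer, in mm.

S_c ≈ 130 mm

Final effective stress: σ'_f = 74 + 41.1 = 115.1 kPa.
σ'_f = 115.1 > σ'_p = 86.6 kPa, so the stress path crosses the preconsolidation pressure — recompression up to σ'_p, then virgin compression beyond:
S_c = H/(1+e₀)·[C_r·log₁₀(σ'_p/σ'_0) + C_c·log₁₀(σ'_f/σ'_p)]
    = 7.5/2.16 × [0.043×log₁₀(86.6/74) + 0.28×log₁₀(115.1/86.6)]
    = 3.4722 × [0.0029363 + 0.034596] = 0.1303 m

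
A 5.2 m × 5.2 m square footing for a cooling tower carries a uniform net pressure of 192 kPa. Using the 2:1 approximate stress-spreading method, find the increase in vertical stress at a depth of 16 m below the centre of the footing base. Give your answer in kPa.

By the 2:1 method the load spreads at 1 horizontal : 2 vertical, so at depth z the loaded area has grown by z in each plan dimension:
Δσ = qBL/((B+z)(L+z)) = 192×5.2×5.2/((5.2+16)(5.2+16)) = 11.551 kPa

Δσ_z ≈ 11.6 kPa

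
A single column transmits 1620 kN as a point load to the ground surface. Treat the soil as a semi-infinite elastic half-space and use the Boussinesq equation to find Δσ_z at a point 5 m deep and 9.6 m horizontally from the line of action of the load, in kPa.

Boussinesq vertical stress below a point load on an elastic half-space:
Δσ_z = 3P/(2πz²) · [1 + (r/z)²]^(−5/2)
r/z = 9.6/5 = 1.92; [1+(r/z)²]^(−5/2) = 0.021033.
Δσ_z = 3×1620/(2π×5²) × 0.021033 = 30.94 × 0.021033 = 0.6508 kPa

Δσ_z ≈ 0.651 kPa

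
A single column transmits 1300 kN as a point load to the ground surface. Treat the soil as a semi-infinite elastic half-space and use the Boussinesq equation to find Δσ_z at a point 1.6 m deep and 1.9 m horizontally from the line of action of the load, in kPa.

Boussinesq vertical stress below a point load on an elastic half-space:
Δσ_z = 3P/(2πz²) · [1 + (r/z)²]^(−5/2)
r/z = 1.9/1.6 = 1.1875; [1+(r/z)²]^(−5/2) = 0.11089.
Δσ_z = 3×1300/(2π×1.6²) × 0.11089 = 242.46 × 0.11089 = 26.89 kPa

Δσ_z ≈ 26.9 kPa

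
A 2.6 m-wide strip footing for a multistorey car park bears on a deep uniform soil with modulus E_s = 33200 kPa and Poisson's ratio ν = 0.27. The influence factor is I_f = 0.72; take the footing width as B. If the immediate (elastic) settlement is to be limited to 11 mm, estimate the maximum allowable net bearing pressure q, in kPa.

q ≈ 210 kPa

S_e = q·B·(1−ν²)/E_s · I_f  ⇒  q = S_e·E_s / (B·(1−ν²)·I_f).
q = 0.011 × 33200 / (2.6 × 0.9271 × 0.72) = 210.4 kPa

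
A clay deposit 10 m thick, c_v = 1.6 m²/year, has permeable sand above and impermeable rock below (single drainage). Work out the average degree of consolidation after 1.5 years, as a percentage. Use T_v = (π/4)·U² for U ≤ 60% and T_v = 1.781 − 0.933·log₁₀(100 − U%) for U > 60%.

U ≈ 17.5 %

Drainage path length: H_d = H = 10 m (single drainage).
T_v = c_v·t/H_d² = 1.6×1.5/10² = 0.024.
T_v = 0.024 corresponds to the U ≤ 60% branch:
U = √(4T_v/π) = 0.1748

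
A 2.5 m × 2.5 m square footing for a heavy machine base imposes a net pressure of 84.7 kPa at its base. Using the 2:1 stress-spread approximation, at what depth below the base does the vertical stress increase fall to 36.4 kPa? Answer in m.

2:1 spreading — at depth z the loaded area has grown by z in each plan dimension:
qB²/(B+z)² = Δσ_z ⇒ z = B(√(q/Δσ_z) − 1) = 2.5×(√(84.7/36.4) − 1) = 1.314 m

z ≈ 1.31 m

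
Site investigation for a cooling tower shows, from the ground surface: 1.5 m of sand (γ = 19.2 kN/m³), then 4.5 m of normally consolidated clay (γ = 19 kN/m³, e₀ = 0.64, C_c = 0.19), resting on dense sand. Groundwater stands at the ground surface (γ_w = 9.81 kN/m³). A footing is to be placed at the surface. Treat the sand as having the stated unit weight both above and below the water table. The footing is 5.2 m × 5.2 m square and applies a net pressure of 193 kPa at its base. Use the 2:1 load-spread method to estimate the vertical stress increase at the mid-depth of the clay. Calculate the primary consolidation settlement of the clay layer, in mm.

S_c ≈ 239 mm

Mid-depth of clay below the ground surface: z = 1.5 + 4.5/2 = 3.75 m.
Total vertical stress at mid-clay: σ_v = 19.2×1.5 + 19×2.25 = 71.55 kPa.
Pore pressure: u = 9.81×(3.75 − 0) = 36.788 kPa.
Initial effective stress: σ'_0 = σ_v − u = 71.55 − 36.788 = 34.762 kPa.
Stress increase at mid-clay by the 2:1 spreading method:
Δσ = qBL/((B+z)(L+z)) = 193×5.2×5.2/((5.2+3.75)(5.2+3.75)) = 65.151 kPa
Final effective stress: σ'_f = σ'_0 + Δσ = 34.762 + 65.151 = 99.913 kPa.
Normally consolidated clay, so the full stress increment lies on the virgin compression line:
S_c = C_c·H/(1+e₀)·log₁₀(σ'_f/σ'_0) = 0.19×4.5/(1+0.64)×log₁₀(99.913/34.762)
    = 0.52134 × 0.45852 = 0.239 m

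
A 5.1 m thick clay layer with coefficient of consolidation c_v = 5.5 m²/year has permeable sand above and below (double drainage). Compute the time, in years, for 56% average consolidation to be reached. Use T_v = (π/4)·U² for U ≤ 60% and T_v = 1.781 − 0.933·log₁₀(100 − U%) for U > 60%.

Drainage path length: H_d = H/2 = 2.55 m (double drainage).
U ≤ 60%: T_v = (π/4)·U² = (π/4)×0.56² = 0.2463.
t = T_v·H_d²/c_v = 0.2463×2.55²/5.5 = 0.2912 years.

t ≈ 0.291 years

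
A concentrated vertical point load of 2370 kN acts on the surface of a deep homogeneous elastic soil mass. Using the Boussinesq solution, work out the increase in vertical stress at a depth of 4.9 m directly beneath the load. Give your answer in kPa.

Δσ_z ≈ 47.1 kPa

Boussinesq vertical stress below a point load on an elastic half-space:
Δσ_z = 3P/(2πz²) · [1 + (r/z)²]^(−5/2)
r/z = 0/4.9 = 0; [1+(r/z)²]^(−5/2) = 1.
Δσ_z = 3×2370/(2π×4.9²) × 1 = 47.13 × 1 = 47.13 kPa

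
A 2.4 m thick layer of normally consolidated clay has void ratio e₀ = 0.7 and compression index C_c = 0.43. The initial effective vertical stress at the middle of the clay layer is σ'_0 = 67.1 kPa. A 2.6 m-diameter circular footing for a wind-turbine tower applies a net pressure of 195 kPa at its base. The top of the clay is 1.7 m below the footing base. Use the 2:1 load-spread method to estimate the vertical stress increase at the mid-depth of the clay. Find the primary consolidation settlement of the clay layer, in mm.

Mid-depth of clay below the footing base: z = 1.7 + 2.4/2 = 2.9 m.
Stress increase at mid-clay by the 2:1 spreading method:
Δσ ≈ qD²/(D+z)² = 195×2.6²/(2.6+2.9)² = 43.577 kPa
Final effective stress: σ'_f = σ'_0 + Δσ = 67.1 + 43.577 = 110.68 kPa.
Normally consolidated clay, so the full stress increment lies on the virgin compression line:
S_c = C_c·H/(1+e₀)·log₁₀(σ'_f/σ'_0) = 0.43×2.4/(1+0.7)×log₁₀(110.68/67.1)
    = 0.60706 × 0.21735 = 0.1319 m

S_c ≈ 132 mm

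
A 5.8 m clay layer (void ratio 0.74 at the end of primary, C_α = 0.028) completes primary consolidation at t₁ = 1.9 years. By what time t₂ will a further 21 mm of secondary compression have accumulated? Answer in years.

t₂ ≈ 3.19 years

S_s = C_α·H/(1+e_p)·log₁₀(t₂/t₁) ⇒ log₁₀(t₂/t₁) = S_s·(1+e_p)/(C_α·H).
log₁₀(t₂/t₁) = 0.021 × (1+0.74) / (0.028×5.8) = 0.225
t₂ = t₁ × 10^0.225 = 1.9 × 1.679 = 3.19 years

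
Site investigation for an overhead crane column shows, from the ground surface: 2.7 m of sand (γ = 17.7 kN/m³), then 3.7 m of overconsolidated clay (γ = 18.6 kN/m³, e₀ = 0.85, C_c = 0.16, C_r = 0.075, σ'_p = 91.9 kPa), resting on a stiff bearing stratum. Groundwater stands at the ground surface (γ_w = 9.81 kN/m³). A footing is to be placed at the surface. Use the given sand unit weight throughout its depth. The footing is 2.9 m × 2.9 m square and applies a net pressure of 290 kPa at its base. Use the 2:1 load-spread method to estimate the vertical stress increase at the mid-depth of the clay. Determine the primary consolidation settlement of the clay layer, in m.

Mid-depth of clay below the ground surface: z = 2.7 + 3.7/2 = 4.55 m.
Total vertical stress at mid-clay: σ_v = 17.7×2.7 + 18.6×1.85 = 82.2 kPa.
Pore pressure: u = 9.81×(4.55 − 0) = 44.636 kPa.
Initial effective stress: σ'_0 = σ_v − u = 82.2 − 44.636 = 37.564 kPa.
Stress increase at mid-clay by the 2:1 spreading method:
Δσ = qBL/((B+z)(L+z)) = 290×2.9×2.9/((2.9+4.55)(2.9+4.55)) = 43.942 kPa
Final effective stress: σ'_f = 37.564 + 43.942 = 81.506 kPa.
σ'_f = 81.506 ≤ σ'_p = 91.9 kPa, so the clay remains overconsolidated and only the recompression index applies:
S_c = C_r·H/(1+e₀)·log₁₀(σ'_f/σ'_0) = 0.075×3.7/1.85×log₁₀(81.506/37.564)
    = 0.15 × 0.33642 = 0.05046 m

S_c ≈ 0.0505 m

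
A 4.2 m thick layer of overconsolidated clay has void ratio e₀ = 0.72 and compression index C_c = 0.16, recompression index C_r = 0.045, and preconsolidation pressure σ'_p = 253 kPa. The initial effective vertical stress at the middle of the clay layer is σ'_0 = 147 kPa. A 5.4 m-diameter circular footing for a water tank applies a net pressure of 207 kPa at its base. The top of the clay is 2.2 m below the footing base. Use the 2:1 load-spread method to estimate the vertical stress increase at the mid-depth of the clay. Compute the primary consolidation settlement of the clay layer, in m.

Mid-depth of clay below the footing base: z = 2.2 + 4.2/2 = 4.3 m.
Stress increase at mid-clay by the 2:1 spreading method:
Δσ ≈ qD²/(D+z)² = 207×5.4²/(5.4+4.3)² = 64.153 kPa
Final effective stress: σ'_f = 147 + 64.153 = 211.15 kPa.
σ'_f = 211.15 ≤ σ'_p = 253 kPa, so the clay remains overconsolidated and only the recompression index applies:
S_c = C_r·H/(1+e₀)·log₁₀(σ'_f/σ'_0) = 0.045×4.2/1.72×log₁₀(211.15/147)
    = 0.10989 × 0.15727 = 0.01728 m

S_c ≈ 0.0173 m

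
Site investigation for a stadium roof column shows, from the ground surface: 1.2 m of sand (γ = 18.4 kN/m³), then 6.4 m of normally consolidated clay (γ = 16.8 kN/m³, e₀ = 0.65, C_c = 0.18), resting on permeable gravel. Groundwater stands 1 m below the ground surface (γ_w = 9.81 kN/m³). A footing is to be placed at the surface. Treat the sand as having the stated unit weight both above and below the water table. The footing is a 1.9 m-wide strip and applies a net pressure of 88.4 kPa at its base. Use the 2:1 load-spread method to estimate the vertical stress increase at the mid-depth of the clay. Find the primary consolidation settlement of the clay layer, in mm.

S_c ≈ 148 mm

Mid-depth of clay below the ground surface: z = 1.2 + 6.4/2 = 4.4 m.
Total vertical stress at mid-clay: σ_v = 18.4×1.2 + 16.8×3.2 = 75.84 kPa.
Pore pressure: u = 9.81×(4.4 − 1) = 33.354 kPa.
Initial effective stress: σ'_0 = σ_v − u = 75.84 − 33.354 = 42.486 kPa.
Stress increase at mid-clay by the 2:1 spreading method:
Δσ = qB/(B+z) = 88.4×1.9/(1.9+4.4) = 26.66 kPa
Final effective stress: σ'_f = σ'_0 + Δσ = 42.486 + 26.66 = 69.146 kPa.
Normally consolidated clay, so the full stress increment lies on the virgin compression line:
S_c = C_c·H/(1+e₀)·log₁₀(σ'_f/σ'_0) = 0.18×6.4/(1+0.65)×log₁₀(69.146/42.486)
    = 0.69818 × 0.21152 = 0.1477 m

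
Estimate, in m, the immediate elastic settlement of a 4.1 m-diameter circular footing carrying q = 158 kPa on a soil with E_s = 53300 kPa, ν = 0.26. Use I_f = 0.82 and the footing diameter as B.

S_e ≈ 0.00929 m

Immediate (elastic) settlement: S_e = q·B·(1−ν²)/E_s · I_f.
S_e = 158 × 4.1 × (1 − 0.26²) / 53300 × 0.82
    = 158 × 4.1 × 0.9324 / 53300 × 0.82
    = 0.009292 m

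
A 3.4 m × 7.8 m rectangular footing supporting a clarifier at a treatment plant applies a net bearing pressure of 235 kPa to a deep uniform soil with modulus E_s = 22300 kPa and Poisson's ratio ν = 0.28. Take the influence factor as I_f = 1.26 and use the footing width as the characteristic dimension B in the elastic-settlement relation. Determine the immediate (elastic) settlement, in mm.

Immediate (elastic) settlement: S_e = q·B·(1−ν²)/E_s · I_f.
S_e = 235 × 3.4 × (1 − 0.28²) / 22300 × 1.26
    = 235 × 3.4 × 0.9216 / 22300 × 1.26
    = 0.04161 m = 41.61 mm

S_e ≈ 41.6 mm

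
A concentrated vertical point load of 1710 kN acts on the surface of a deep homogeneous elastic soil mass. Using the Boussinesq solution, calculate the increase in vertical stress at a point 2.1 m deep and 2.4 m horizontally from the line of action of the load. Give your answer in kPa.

Δσ_z ≈ 22.9 kPa

Boussinesq vertical stress below a point load on an elastic half-space:
Δσ_z = 3P/(2πz²) · [1 + (r/z)²]^(−5/2)
r/z = 2.4/2.1 = 1.1429; [1+(r/z)²]^(−5/2) = 0.12382.
Δσ_z = 3×1710/(2π×2.1²) × 0.12382 = 185.14 × 0.12382 = 22.92 kPa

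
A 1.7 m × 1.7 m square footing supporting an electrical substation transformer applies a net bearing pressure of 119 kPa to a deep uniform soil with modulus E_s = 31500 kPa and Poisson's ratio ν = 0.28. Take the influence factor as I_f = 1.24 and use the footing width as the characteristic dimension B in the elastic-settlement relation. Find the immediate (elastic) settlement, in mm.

S_e ≈ 7.34 mm

Immediate (elastic) settlement: S_e = q·B·(1−ν²)/E_s · I_f.
S_e = 119 × 1.7 × (1 − 0.28²) / 31500 × 1.24
    = 119 × 1.7 × 0.9216 / 31500 × 1.24
    = 0.007339 m = 7.339 mm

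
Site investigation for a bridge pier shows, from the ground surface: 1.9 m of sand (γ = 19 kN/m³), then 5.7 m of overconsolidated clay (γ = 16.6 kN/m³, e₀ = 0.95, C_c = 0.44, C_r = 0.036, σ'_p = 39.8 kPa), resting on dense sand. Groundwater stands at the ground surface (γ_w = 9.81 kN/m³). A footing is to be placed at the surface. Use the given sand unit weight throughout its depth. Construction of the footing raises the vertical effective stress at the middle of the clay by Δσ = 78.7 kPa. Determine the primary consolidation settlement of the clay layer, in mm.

Mid-depth of clay below the ground surface: z = 1.9 + 5.7/2 = 4.75 m.
Total vertical stress at mid-clay: σ_v = 19×1.9 + 16.6×2.85 = 83.41 kPa.
Pore pressure: u = 9.81×(4.75 − 0) = 46.598 kPa.
Initial effective stress: σ'_0 = σ_v − u = 83.41 − 46.598 = 36.812 kPa.
Final effective stress: σ'_f = 36.812 + 78.7 = 115.51 kPa.
σ'_f = 115.51 > σ'_p = 39.8 kPa, so the stress path crosses the preconsolidation pressure — recompression up to σ'_p, then virgin compression beyond:
S_c = H/(1+e₀)·[C_r·log₁₀(σ'_p/σ'_0) + C_c·log₁₀(σ'_f/σ'_p)]
    = 5.7/1.95 × [0.036×log₁₀(39.8/36.812) + 0.44×log₁₀(115.51/39.8)]
    = 2.9231 × [0.0012202 + 0.2036] = 0.5987 m

S_c ≈ 599 mm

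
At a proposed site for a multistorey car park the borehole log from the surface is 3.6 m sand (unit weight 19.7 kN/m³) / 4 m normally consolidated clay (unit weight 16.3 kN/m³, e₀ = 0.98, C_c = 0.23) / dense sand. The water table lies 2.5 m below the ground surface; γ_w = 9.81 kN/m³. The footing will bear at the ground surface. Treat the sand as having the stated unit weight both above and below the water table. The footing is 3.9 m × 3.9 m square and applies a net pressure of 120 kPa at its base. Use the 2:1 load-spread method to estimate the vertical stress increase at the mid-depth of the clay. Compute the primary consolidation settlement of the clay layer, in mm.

S_c ≈ 49.3 mm

Mid-depth of clay below the ground surface: z = 3.6 + 4/2 = 5.6 m.
Total vertical stress at mid-clay: σ_v = 19.7×3.6 + 16.3×2 = 103.52 kPa.
Pore pressure: u = 9.81×(5.6 − 2.5) = 30.411 kPa.
Initial effective stress: σ'_0 = σ_v − u = 103.52 − 30.411 = 73.109 kPa.
Stress increase at mid-clay by the 2:1 spreading method:
Δσ = qBL/((B+z)(L+z)) = 120×3.9×3.9/((3.9+5.6)(3.9+5.6)) = 20.224 kPa
Final effective stress: σ'_f = σ'_0 + Δσ = 73.109 + 20.224 = 93.333 kPa.
Normally consolidated clay, so the full stress increment lies on the virgin compression line:
S_c = C_c·H/(1+e₀)·log₁₀(σ'_f/σ'_0) = 0.23×4/(1+0.98)×log₁₀(93.333/73.109)
    = 0.46465 × 0.10606 = 0.04928 m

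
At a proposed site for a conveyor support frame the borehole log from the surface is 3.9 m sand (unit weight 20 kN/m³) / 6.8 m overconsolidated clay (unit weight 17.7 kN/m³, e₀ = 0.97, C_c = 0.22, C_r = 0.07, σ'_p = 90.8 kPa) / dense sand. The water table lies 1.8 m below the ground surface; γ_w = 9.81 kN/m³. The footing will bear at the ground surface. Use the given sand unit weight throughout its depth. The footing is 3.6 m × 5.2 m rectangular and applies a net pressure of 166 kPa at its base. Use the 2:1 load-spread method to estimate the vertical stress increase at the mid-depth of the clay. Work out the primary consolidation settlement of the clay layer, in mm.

Mid-depth of clay below the ground surface: z = 3.9 + 6.8/2 = 7.3 m.
Total vertical stress at mid-clay: σ_v = 20×3.9 + 17.7×3.4 = 138.18 kPa.
Pore pressure: u = 9.81×(7.3 − 1.8) = 53.955 kPa.
Initial effective stress: σ'_0 = σ_v − u = 138.18 − 53.955 = 84.225 kPa.
Stress increase at mid-clay by the 2:1 spreading method:
Δσ = qBL/((B+z)(L+z)) = 166×3.6×5.2/((3.6+7.3)(5.2+7.3)) = 22.807 kPa
Final effective stress: σ'_f = 84.225 + 22.807 = 107.03 kPa.
σ'_f = 107.03 > σ'_p = 90.8 kPa, so the stress path crosses the preconsolidation pressure — recompression up to σ'_p, then virgin compression beyond:
S_c = H/(1+e₀)·[C_r·log₁₀(σ'_p/σ'_0) + C_c·log₁₀(σ'_f/σ'_p)]
    = 6.8/1.97 × [0.07×log₁₀(90.8/84.225) + 0.22×log₁₀(107.03/90.8)]
    = 3.4518 × [0.0022851 + 0.015712] = 0.06212 m

S_c ≈ 62.1 mm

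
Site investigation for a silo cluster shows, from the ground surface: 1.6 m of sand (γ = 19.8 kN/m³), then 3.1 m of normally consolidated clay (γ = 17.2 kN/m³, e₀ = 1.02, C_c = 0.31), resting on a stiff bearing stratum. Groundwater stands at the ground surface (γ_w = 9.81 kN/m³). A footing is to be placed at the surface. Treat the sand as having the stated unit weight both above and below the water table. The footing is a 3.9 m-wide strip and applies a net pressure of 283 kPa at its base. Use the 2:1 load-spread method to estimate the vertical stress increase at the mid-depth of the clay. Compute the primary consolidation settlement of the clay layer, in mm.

Mid-depth of clay below the ground surface: z = 1.6 + 3.1/2 = 3.15 m.
Total vertical stress at mid-clay: σ_v = 19.8×1.6 + 17.2×1.55 = 58.34 kPa.
Pore pressure: u = 9.81×(3.15 − 0) = 30.902 kPa.
Initial effective stress: σ'_0 = σ_v − u = 58.34 − 30.902 = 27.438 kPa.
Stress increase at mid-clay by the 2:1 spreading method:
Δσ = qB/(B+z) = 283×3.9/(3.9+3.15) = 156.55 kPa
Final effective stress: σ'_f = σ'_0 + Δσ = 27.438 + 156.55 = 183.99 kPa.
Normally consolidated clay, so the full stress increment lies on the virgin compression line:
S_c = C_c·H/(1+e₀)·log₁₀(σ'_f/σ'_0) = 0.31×3.1/(1+1.02)×log₁₀(183.99/27.438)
    = 0.47574 × 0.82644 = 0.3932 m

S_c ≈ 393 mm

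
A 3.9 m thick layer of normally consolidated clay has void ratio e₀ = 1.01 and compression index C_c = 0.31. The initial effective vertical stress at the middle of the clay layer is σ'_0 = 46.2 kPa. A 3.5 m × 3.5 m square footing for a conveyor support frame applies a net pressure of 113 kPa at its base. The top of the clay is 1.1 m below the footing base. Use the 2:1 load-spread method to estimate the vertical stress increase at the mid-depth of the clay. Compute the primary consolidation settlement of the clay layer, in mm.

S_c ≈ 138 mm

Mid-depth of clay below the footing base: z = 1.1 + 3.9/2 = 3.05 m.
Stress increase at mid-clay by the 2:1 spreading method:
Δσ = qBL/((B+z)(L+z)) = 113×3.5×3.5/((3.5+3.05)(3.5+3.05)) = 32.265 kPa
Final effective stress: σ'_f = σ'_0 + Δσ = 46.2 + 32.265 = 78.465 kPa.
Normally consolidated clay, so the full stress increment lies on the virgin compression line:
S_c = C_c·H/(1+e₀)·log₁₀(σ'_f/σ'_0) = 0.31×3.9/(1+1.01)×log₁₀(78.465/46.2)
    = 0.60149 × 0.23003 = 0.1384 m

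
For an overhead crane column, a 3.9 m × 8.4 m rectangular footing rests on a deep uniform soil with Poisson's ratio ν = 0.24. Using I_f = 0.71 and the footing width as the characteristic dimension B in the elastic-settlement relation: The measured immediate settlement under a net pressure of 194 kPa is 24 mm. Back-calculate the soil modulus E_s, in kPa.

S_e = q·B·(1−ν²)/E_s · I_f  ⇒  E_s = q·B·(1−ν²)·I_f / S_e.
E_s = 194 × 3.9 × 0.9424 × 0.71 / 0.024 = 21090 kPa

E_s ≈ 21100 kPa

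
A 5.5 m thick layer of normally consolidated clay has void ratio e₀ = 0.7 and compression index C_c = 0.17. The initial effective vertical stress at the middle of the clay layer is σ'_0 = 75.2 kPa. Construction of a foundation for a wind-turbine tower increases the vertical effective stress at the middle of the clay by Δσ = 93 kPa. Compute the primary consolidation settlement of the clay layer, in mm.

Final effective stress: σ'_f = σ'_0 + Δσ = 75.2 + 93 = 168.2 kPa.
Normally consolidated clay, so the full stress increment lies on the virgin compression line:
S_c = C_c·H/(1+e₀)·log₁₀(σ'_f/σ'_0) = 0.17×5.5/(1+0.7)×log₁₀(168.2/75.2)
    = 0.55 × 0.34961 = 0.1923 m

S_c ≈ 192 mm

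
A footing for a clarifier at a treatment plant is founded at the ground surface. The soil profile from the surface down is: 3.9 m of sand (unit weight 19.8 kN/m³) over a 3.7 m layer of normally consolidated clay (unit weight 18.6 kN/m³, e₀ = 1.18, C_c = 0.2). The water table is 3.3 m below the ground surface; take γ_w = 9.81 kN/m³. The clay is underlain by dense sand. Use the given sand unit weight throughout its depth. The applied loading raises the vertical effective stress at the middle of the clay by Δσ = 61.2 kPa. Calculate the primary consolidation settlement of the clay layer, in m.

Mid-depth of clay below the ground surface: z = 3.9 + 3.7/2 = 5.75 m.
Total vertical stress at mid-clay: σ_v = 19.8×3.9 + 18.6×1.85 = 111.63 kPa.
Pore pressure: u = 9.81×(5.75 − 3.3) = 24.035 kPa.
Initial effective stress: σ'_0 = σ_v − u = 111.63 − 24.035 = 87.595 kPa.
Final effective stress: σ'_f = σ'_0 + Δσ = 87.595 + 61.2 = 148.8 kPa.
Normally consolidated clay, so the full stress increment lies on the virgin compression line:
S_c = C_c·H/(1+e₀)·log₁₀(σ'_f/σ'_0) = 0.2×3.7/(1+1.18)×log₁₀(148.8/87.595)
    = 0.33945 × 0.23012 = 0.07811 m

S_c ≈ 0.0781 m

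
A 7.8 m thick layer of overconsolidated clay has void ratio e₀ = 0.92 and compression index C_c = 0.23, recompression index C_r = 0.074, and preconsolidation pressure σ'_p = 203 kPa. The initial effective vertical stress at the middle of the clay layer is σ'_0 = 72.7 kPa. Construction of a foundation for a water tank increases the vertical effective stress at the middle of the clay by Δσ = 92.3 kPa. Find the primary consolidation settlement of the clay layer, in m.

Final effective stress: σ'_f = 72.7 + 92.3 = 165 kPa.
σ'_f = 165 ≤ σ'_p = 203 kPa, so the clay remains overconsolidated and only the recompression index applies:
S_c = C_r·H/(1+e₀)·log₁₀(σ'_f/σ'_0) = 0.074×7.8/1.92×log₁₀(165/72.7)
    = 0.30062 × 0.35595 = 0.107 m

S_c ≈ 0.107 m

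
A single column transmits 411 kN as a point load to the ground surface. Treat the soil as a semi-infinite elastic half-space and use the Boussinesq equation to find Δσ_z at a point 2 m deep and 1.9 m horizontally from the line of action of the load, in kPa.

Δσ_z ≈ 9.83 kPa

Boussinesq vertical stress below a point load on an elastic half-space:
Δσ_z = 3P/(2πz²) · [1 + (r/z)²]^(−5/2)
r/z = 1.9/2 = 0.95; [1+(r/z)²]^(−5/2) = 0.2003.
Δσ_z = 3×411/(2π×2²) × 0.2003 = 49.06 × 0.2003 = 9.827 kPa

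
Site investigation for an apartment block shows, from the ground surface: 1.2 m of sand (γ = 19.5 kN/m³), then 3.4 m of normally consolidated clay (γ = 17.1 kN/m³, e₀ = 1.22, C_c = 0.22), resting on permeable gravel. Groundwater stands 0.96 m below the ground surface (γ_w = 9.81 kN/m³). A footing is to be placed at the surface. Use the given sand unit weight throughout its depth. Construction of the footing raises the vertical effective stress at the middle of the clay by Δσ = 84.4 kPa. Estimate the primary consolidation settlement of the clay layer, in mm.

Mid-depth of clay below the ground surface: z = 1.2 + 3.4/2 = 2.9 m.
Total vertical stress at mid-clay: σ_v = 19.5×1.2 + 17.1×1.7 = 52.47 kPa.
Pore pressure: u = 9.81×(2.9 − 0.96) = 19.031 kPa.
Initial effective stress: σ'_0 = σ_v − u = 52.47 − 19.031 = 33.439 kPa.
Final effective stress: σ'_f = σ'_0 + Δσ = 33.439 + 84.4 = 117.84 kPa.
Normally consolidated clay, so the full stress increment lies on the virgin compression line:
S_c = C_c·H/(1+e₀)·log₁₀(σ'_f/σ'_0) = 0.22×3.4/(1+1.22)×log₁₀(117.84/33.439)
    = 0.33694 × 0.54704 = 0.1843 m

S_c ≈ 184 mm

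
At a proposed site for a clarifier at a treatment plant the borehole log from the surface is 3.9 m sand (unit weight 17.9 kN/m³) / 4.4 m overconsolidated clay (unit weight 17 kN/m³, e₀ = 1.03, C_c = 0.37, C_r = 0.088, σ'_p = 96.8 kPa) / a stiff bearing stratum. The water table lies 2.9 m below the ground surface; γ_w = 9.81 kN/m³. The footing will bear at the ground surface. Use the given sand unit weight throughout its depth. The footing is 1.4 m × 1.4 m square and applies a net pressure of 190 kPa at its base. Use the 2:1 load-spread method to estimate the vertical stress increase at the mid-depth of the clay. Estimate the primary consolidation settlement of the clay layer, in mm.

Mid-depth of clay below the ground surface: z = 3.9 + 4.4/2 = 6.1 m.
Total vertical stress at mid-clay: σ_v = 17.9×3.9 + 17×2.2 = 107.21 kPa.
Pore pressure: u = 9.81×(6.1 − 2.9) = 31.392 kPa.
Initial effective stress: σ'_0 = σ_v − u = 107.21 − 31.392 = 75.818 kPa.
Stress increase at mid-clay by the 2:1 spreading method:
Δσ = qBL/((B+z)(L+z)) = 190×1.4×1.4/((1.4+6.1)(1.4+6.1)) = 6.6204 kPa
Final effective stress: σ'_f = 75.818 + 6.6204 = 82.438 kPa.
σ'_f = 82.438 ≤ σ'_p = 96.8 kPa, so the clay remains overconsolidated and only the recompression index applies:
S_c = C_r·H/(1+e₀)·log₁₀(σ'_f/σ'_0) = 0.088×4.4/2.03×log₁₀(82.438/75.818)
    = 0.19074 × 0.036355 = 0.006934 m

S_c ≈ 6.93 mm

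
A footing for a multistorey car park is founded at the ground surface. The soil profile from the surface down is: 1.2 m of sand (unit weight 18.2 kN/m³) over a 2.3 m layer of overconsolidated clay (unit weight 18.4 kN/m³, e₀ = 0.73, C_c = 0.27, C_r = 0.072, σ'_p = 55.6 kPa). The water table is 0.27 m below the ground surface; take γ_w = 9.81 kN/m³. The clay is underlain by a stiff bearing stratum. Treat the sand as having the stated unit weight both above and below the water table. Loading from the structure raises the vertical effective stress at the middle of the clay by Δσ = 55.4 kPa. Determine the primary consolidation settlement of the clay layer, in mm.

Mid-depth of clay below the ground surface: z = 1.2 + 2.3/2 = 2.35 m.
Total vertical stress at mid-clay: σ_v = 18.2×1.2 + 18.4×1.15 = 43 kPa.
Pore pressure: u = 9.81×(2.35 − 0.27) = 20.405 kPa.
Initial effective stress: σ'_0 = σ_v − u = 43 − 20.405 = 22.595 kPa.
Final effective stress: σ'_f = 22.595 + 55.4 = 77.995 kPa.
σ'_f = 77.995 > σ'_p = 55.6 kPa, so the stress path crosses the preconsolidation pressure — recompression up to σ'_p, then virgin compression beyond:
S_c = H/(1+e₀)·[C_r·log₁₀(σ'_p/σ'_0) + C_c·log₁₀(σ'_f/σ'_p)]
    = 2.3/1.73 × [0.072×log₁₀(55.6/22.595) + 0.27×log₁₀(77.995/55.6)]
    = 1.3295 × [0.028156 + 0.039688] = 0.0902 m

S_c ≈ 90.2 mm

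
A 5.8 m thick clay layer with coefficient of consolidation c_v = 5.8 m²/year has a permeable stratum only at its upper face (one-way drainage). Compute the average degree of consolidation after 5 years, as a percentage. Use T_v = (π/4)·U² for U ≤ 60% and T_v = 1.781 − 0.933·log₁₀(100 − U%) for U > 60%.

Drainage path length: H_d = H = 5.8 m (single drainage).
T_v = c_v·t/H_d² = 5.8×5/5.8² = 0.86207.
T_v = 0.86207 corresponds to the U > 60% branch:
U = 1 − 10^((1.781 − T_v)/0.933)/100 = 0.9034

U ≈ 90.3 %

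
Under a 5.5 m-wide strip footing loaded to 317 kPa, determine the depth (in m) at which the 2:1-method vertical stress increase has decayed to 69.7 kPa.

2:1 spreading — at depth z the loaded area has grown by z in each plan dimension:
qB/(B+z) = Δσ_z ⇒ z = qB/Δσ_z − B = 317×5.5/69.7 − 5.5 = 19.51 m

z ≈ 19.5 m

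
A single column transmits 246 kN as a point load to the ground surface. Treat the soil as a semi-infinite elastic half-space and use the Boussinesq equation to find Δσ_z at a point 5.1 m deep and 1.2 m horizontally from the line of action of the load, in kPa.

Boussinesq vertical stress below a point load on an elastic half-space:
Δσ_z = 3P/(2πz²) · [1 + (r/z)²]^(−5/2)
r/z = 1.2/5.1 = 0.23529; [1+(r/z)²]^(−5/2) = 0.87397.
Δσ_z = 3×246/(2π×5.1²) × 0.87397 = 4.5158 × 0.87397 = 3.947 kPa

Δσ_z ≈ 3.95 kPa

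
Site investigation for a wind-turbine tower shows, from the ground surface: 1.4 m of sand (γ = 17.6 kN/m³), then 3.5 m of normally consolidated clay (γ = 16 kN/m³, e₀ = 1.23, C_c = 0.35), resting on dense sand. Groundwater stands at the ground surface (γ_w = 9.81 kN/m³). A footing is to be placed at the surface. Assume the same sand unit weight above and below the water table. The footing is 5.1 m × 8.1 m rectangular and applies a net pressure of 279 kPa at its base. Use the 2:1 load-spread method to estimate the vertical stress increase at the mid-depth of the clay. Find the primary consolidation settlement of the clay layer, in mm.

S_c ≈ 454 mm

Mid-depth of clay below the ground surface: z = 1.4 + 3.5/2 = 3.15 m.
Total vertical stress at mid-clay: σ_v = 17.6×1.4 + 16×1.75 = 52.64 kPa.
Pore pressure: u = 9.81×(3.15 − 0) = 30.902 kPa.
Initial effective stress: σ'_0 = σ_v − u = 52.64 − 30.902 = 21.738 kPa.
Stress increase at mid-clay by the 2:1 spreading method:
Δσ = qBL/((B+z)(L+z)) = 279×5.1×8.1/((5.1+3.15)(8.1+3.15)) = 124.18 kPa
Final effective stress: σ'_f = σ'_0 + Δσ = 21.738 + 124.18 = 145.92 kPa.
Normally consolidated clay, so the full stress increment lies on the virgin compression line:
S_c = C_c·H/(1+e₀)·log₁₀(σ'_f/σ'_0) = 0.35×3.5/(1+1.23)×log₁₀(145.92/21.738)
    = 0.54933 × 0.8269 = 0.4542 m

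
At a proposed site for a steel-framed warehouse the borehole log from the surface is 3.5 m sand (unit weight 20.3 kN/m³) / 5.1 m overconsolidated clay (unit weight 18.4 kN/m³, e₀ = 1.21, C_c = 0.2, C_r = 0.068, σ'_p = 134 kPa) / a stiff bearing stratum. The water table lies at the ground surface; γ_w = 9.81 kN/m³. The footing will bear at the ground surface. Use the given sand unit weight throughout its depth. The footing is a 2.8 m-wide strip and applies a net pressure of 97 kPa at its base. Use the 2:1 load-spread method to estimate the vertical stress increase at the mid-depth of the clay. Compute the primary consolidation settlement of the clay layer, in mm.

Mid-depth of clay below the ground surface: z = 3.5 + 5.1/2 = 6.05 m.
Total vertical stress at mid-clay: σ_v = 20.3×3.5 + 18.4×2.55 = 117.97 kPa.
Pore pressure: u = 9.81×(6.05 − 0) = 59.351 kPa.
Initial effective stress: σ'_0 = σ_v − u = 117.97 − 59.351 = 58.619 kPa.
Stress increase at mid-clay by the 2:1 spreading method:
Δσ = qB/(B+z) = 97×2.8/(2.8+6.05) = 30.689 kPa
Final effective stress: σ'_f = 58.619 + 30.689 = 89.308 kPa.
σ'_f = 89.308 ≤ σ'_p = 134 kPa, so the clay remains overconsolidated and only the recompression index applies:
S_c = C_r·H/(1+e₀)·log₁₀(σ'_f/σ'_0) = 0.068×5.1/2.21×log₁₀(89.308/58.619)
    = 0.15692 × 0.18285 = 0.02869 m

S_c ≈ 28.7 mm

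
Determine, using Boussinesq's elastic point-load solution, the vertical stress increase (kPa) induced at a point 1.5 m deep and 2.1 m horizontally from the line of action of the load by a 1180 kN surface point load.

Δσ_z ≈ 16.6 kPa

Boussinesq vertical stress below a point load on an elastic half-space:
Δσ_z = 3P/(2πz²) · [1 + (r/z)²]^(−5/2)
r/z = 2.1/1.5 = 1.4; [1+(r/z)²]^(−5/2) = 0.066339.
Δσ_z = 3×1180/(2π×1.5²) × 0.066339 = 250.4 × 0.066339 = 16.61 kPa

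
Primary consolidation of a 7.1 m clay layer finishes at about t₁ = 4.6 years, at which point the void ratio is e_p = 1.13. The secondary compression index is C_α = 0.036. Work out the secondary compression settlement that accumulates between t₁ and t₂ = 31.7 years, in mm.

Secondary compression: S_s = C_α·H/(1+e_p)·log₁₀(t₂/t₁)
S_s = 0.036×7.1/(1+1.13)×log₁₀(31.7/4.6)
    = 0.12 × 0.8383 = 0.1006 m

S_s ≈ 101 mm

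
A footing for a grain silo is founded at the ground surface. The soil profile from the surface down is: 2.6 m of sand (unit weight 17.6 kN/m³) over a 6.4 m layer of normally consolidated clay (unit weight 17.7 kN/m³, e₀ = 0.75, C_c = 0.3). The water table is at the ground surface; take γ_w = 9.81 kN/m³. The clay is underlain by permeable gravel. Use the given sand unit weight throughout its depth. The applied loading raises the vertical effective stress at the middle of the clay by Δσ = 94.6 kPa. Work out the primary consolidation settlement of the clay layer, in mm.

Mid-depth of clay below the ground surface: z = 2.6 + 6.4/2 = 5.8 m.
Total vertical stress at mid-clay: σ_v = 17.6×2.6 + 17.7×3.2 = 102.4 kPa.
Pore pressure: u = 9.81×(5.8 − 0) = 56.898 kPa.
Initial effective stress: σ'_0 = σ_v − u = 102.4 − 56.898 = 45.502 kPa.
Final effective stress: σ'_f = σ'_0 + Δσ = 45.502 + 94.6 = 140.1 kPa.
Normally consolidated clay, so the full stress increment lies on the virgin compression line:
S_c = C_c·H/(1+e₀)·log₁₀(σ'_f/σ'_0) = 0.3×6.4/(1+0.75)×log₁₀(140.1/45.502)
    = 1.0971 × 0.48841 = 0.5358 m

S_c ≈ 536 mm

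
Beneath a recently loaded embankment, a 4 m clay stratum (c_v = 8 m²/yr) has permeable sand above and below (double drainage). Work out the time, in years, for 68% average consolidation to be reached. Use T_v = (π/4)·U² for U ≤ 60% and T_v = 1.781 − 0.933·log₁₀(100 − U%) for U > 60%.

t ≈ 0.188 years

Drainage path length: H_d = H/2 = 2 m (double drainage).
U > 60%: T_v = 1.781 − 0.933·log₁₀(100 − 68) = 0.3767.
t = T_v·H_d²/c_v = 0.3767×2²/8 = 0.1883 years.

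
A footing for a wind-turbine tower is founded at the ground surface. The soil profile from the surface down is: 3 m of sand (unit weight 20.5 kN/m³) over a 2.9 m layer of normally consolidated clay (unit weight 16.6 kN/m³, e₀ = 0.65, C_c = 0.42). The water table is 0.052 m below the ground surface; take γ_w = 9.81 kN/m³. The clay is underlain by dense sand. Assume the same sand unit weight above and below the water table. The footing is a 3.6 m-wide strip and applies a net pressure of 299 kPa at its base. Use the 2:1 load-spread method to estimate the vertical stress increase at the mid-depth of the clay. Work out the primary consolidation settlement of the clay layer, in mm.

Mid-depth of clay below the ground surface: z = 3 + 2.9/2 = 4.45 m.
Total vertical stress at mid-clay: σ_v = 20.5×3 + 16.6×1.45 = 85.57 kPa.
Pore pressure: u = 9.81×(4.45 − 0.052) = 43.144 kPa.
Initial effective stress: σ'_0 = σ_v − u = 85.57 − 43.144 = 42.426 kPa.
Stress increase at mid-clay by the 2:1 spreading method:
Δσ = qB/(B+z) = 299×3.6/(3.6+4.45) = 133.71 kPa
Final effective stress: σ'_f = σ'_0 + Δσ = 42.426 + 133.71 = 176.14 kPa.
Normally consolidated clay, so the full stress increment lies on the virgin compression line:
S_c = C_c·H/(1+e₀)·log₁₀(σ'_f/σ'_0) = 0.42×2.9/(1+0.65)×log₁₀(176.14/42.426)
    = 0.73818 × 0.61823 = 0.4564 m

S_c ≈ 456 mm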